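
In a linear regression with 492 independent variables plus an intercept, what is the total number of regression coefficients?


Including the intercept, the model has 492 predictor coefficients + 1 intercept.
Total = 493.

493


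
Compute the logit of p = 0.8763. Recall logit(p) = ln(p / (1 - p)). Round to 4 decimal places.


The odds are p/(1-p) = 0.8763 / 0.1237 = 7.0841.
logit(p) = ln(7.0841) = 1.9578.

1.9578


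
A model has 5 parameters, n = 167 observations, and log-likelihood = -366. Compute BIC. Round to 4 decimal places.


k * ln(n) = 5 * ln(167) = 5 * 5.117994 = 25.589970.
-2 * loglik = -2 * (-366) = 732.
BIC = 25.589970 + 732 = 757.589970, which rounds to 757.5900.

757.5900


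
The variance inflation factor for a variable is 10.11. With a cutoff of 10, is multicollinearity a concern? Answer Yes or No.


The threshold is 10.
VIF = 10.11 is >= 10.
Multicollinearity indication: Yes.

Yes


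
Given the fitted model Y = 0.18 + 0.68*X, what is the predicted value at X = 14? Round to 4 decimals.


Plug X = 14 into Y = 0.18 + 0.68*X:
Y = 0.18 + 9.5200 = 9.7000.

9.7000


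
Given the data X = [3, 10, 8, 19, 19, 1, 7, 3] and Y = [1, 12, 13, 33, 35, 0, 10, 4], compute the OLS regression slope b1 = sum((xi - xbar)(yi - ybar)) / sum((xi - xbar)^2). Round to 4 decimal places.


First compute the means: xbar = 8.7500, ybar = 13.5000.
Then S_xx = sum((xi - xbar)^2) = 341.5000.
S_xy = sum((xi - xbar)(yi - ybar)) = 656.0000.
b1 = S_xy / S_xx = 656.0000 / 341.5000 = 1.9209.

1.9209


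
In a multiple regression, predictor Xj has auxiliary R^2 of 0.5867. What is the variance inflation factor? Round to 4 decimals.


Denominator: 1 - 0.5867 = 0.4133.
VIF = 1 / 0.4133 = 2.4195.

2.4195


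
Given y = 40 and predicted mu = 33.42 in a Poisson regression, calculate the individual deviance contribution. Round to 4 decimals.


Compute y*ln(y/mu) = 40*ln(40/33.42) = 40*0.179725 = 7.189000.
y - mu = 6.58.
D = 2*(7.189000 - (6.58)) = 1.218000, which rounds to 1.2180.

1.2180


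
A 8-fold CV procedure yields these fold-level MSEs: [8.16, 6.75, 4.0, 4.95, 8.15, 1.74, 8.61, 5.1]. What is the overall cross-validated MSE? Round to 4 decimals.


Total MSE across folds = 47.4600.
CV-MSE = 47.4600/8 = 5.9325.

5.9325


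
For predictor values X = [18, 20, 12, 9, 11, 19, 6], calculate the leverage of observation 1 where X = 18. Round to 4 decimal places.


Mean of X: xbar = 13.5714.
SXX = 177.7143.
For X = 18: h = 1/7 + (18 - 13.5714)^2/177.7143 = 0.2532.

0.2532


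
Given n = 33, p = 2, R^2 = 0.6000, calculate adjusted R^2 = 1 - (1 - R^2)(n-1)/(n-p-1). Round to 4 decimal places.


Plug in: Adj R^2 = 1 - (1 - 0.6000) * 32/30.
= 1 - 0.4000 * 32/30
= 1 - 12.8000 / 30
= 1 - 0.4267 = 0.5733.

0.5733


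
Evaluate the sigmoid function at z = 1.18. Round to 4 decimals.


Compute exp(-1.1800) = 0.3073.
Sigmoid = 1 / (1 + 0.3073) = 1 / 1.3073 = 0.7649.

0.7649


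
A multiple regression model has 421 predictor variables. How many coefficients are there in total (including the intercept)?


Including the intercept, the model has 421 predictor coefficients + 1 intercept.
Total = 422.

422


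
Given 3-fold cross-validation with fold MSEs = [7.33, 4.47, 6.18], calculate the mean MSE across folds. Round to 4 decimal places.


Add all fold MSEs: 17.9800.
Divide by k = 3: 17.9800/3 = 5.9933.

5.9933


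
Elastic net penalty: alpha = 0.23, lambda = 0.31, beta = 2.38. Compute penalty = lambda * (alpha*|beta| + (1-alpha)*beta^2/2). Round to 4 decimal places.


Compute:
L1 = 0.23 * 2.38 = 0.5474.
L2 = 0.77 * 2.38^2 / 2 = 2.1808.
Penalty = 0.31 * (0.5474 + 2.1808) = 0.8457.

0.8457


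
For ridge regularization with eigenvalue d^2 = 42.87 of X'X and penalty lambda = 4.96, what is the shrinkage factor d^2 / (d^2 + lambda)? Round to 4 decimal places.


d^2 + lambda = 42.87 + 4.96 = 47.8300.
Shrinkage factor = 42.87/47.8300 = 0.8963.

0.8963


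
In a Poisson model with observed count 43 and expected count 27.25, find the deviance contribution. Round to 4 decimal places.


First: ln(43/27.25) = 0.456147.
Then: 43 * 0.456147 = 19.614321.
y - mu = 43 - 27.25 = 15.75.
D = 2(19.614321 - 15.75) = 7.728642, which rounds to 7.7286.

7.7286


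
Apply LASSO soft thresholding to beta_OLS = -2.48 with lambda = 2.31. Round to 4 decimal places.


|beta_OLS| = 2.48.
lambda = 2.31.
Since |beta| > lambda, coefficient = sign(beta)*(|beta| - lambda) = -0.1700.
Result = -0.1700.

-0.1700


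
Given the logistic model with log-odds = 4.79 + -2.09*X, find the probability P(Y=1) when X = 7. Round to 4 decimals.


Linear predictor: z = 4.79 + -2.09 * 7 = -9.8400.
P = 1/(1 + exp(9.8400)) = 1/(1 + 18769.7160) = 0.0001.

0.0001


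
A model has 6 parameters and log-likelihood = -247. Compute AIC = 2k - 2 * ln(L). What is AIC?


AIC = 2*6 - 2*(-247).
= 12 + 494 = 506.

506


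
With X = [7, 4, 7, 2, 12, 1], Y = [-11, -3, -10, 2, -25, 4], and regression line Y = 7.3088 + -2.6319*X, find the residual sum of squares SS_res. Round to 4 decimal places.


For each point, residual = actual - predicted.
Residuals: [0.1145, 0.2188, 1.1145, -0.0450, -0.7260, -0.6769].
Sum of squared residuals = 2.2904.

2.2904


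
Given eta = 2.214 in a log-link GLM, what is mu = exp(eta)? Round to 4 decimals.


The inverse log link gives:
mu = exp(2.214) = 9.1523.

9.1523


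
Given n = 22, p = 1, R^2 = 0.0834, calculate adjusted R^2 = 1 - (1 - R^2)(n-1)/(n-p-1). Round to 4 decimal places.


Plug in: Adj R^2 = 1 - (1 - 0.0834) * 21/20.
= 1 - 0.9166 * 21/20
= 1 - 19.2486 / 20
= 1 - 0.9624 = 0.0376.

0.0376


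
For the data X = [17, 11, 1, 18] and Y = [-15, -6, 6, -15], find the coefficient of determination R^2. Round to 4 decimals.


After computing the OLS fit (b0=7.4487, b1=-1.2722):
SSres = 1.2066, SStot = 297.0000.
R^2 = 1 - 1.2066/297.0000 = 0.9959.

0.9959


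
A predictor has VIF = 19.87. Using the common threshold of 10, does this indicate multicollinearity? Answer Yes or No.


Compare VIF = 19.87 to the threshold of 10.
19.87 >= 10, so the answer is Yes.

Yes


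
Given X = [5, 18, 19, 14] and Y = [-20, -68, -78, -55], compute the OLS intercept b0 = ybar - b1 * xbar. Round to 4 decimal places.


First find the slope: b1 = -3.9508.
Means: xbar = 14.0000, ybar = -55.2500.
b0 = ybar - b1 * xbar = -55.2500 - -3.9508 * 14.0000 = 0.0615.

0.0615


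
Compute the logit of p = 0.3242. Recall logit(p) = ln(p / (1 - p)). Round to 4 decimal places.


1 - p = 0.6758.
p/(1-p) = 0.4797.
logit = ln(0.4797) = -0.7345.

-0.7345


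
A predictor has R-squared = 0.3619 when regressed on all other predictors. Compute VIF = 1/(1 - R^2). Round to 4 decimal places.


Using VIF = 1/(1 - R^2_j):
1 - 0.3619 = 0.6381.
VIF = 1.5672.

1.5672


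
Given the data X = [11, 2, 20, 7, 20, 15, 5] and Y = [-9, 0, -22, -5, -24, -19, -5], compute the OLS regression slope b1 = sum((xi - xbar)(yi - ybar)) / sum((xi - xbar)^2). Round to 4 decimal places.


The sample means are xbar = 11.4286 and ybar = -12.0000.
Compute S_xx = 309.7143 and S_xy = -404.0000.
Slope b1 = S_xy / S_xx = -404.0000 / 309.7143 = -1.3044.

-1.3044


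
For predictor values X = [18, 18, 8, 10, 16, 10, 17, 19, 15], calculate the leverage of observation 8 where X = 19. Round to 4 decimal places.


Mean of X: xbar = 14.5556.
SXX = 136.2222.
For X = 19: h = 1/9 + (19 - 14.5556)^2/136.2222 = 0.2561.

0.2561


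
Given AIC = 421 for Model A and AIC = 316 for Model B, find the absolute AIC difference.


Compute |421 - 316| = 105.
Model B has the smaller AIC.

105


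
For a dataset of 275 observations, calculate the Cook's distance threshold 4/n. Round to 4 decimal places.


Using the rule of thumb:
Threshold = 4 / 275 = 0.0145.

0.0145


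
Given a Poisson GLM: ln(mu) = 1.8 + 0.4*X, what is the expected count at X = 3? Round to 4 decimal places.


Compute eta = 1.8 + 0.4 * 3 = 3.0000.
Apply inverse link: mu = e^3.0000 = 20.0855.

20.0855


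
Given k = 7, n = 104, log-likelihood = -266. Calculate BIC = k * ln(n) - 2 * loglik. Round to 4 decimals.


k * ln(n) = 7 * ln(104) = 7 * 4.644391 = 32.510737.
-2 * loglik = -2 * (-266) = 532.
BIC = 32.510737 + 532 = 564.510737, which rounds to 564.5107.

564.5107


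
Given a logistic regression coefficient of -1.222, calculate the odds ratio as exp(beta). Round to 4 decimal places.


The odds ratio is computed as:
OR = e^(-1.222) = 0.2946.

0.2946


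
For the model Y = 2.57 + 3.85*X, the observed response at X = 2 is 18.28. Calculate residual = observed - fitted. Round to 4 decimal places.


Fitted value at X = 2 is yhat = 2.57 + 3.85*2 = 10.2700.
Residual = 18.28 - 10.2700 = 8.0100.

8.0100


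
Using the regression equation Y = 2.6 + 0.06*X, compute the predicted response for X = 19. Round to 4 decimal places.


Substitute X = 19 into the equation:
Y = 2.6 + 0.06 * 19 = 2.6 + 1.1400 = 3.7400.

3.7400


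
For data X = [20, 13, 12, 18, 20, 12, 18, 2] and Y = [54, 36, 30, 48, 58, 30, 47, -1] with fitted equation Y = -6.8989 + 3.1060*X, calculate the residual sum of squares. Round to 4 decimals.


Compute predicted values, then residuals = yi - yhat_i.
Residuals: [-1.2211, 2.5209, -0.3731, -1.0091, 2.7789, -0.3731, -2.0091, -0.3131].
SSres = sum(residual^2) = 20.9995.

20.9995


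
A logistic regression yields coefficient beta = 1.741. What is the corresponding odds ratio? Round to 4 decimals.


The odds ratio is computed as:
OR = e^(1.741) = 5.7030.

5.7030


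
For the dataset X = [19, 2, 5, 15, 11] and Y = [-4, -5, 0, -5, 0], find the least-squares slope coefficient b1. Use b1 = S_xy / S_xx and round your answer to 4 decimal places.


The sample means are xbar = 10.4000 and ybar = -2.8000.
Compute S_xx = 195.2000 and S_xy = -15.4000.
Slope b1 = S_xy / S_xx = -15.4000 / 195.2000 = -0.0789.

-0.0789


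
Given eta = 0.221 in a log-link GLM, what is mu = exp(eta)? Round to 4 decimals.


mu = exp(eta) = exp(0.221).
= 1.2473.

1.2473


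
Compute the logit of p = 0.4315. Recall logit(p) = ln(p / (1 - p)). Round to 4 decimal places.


1 - p = 0.5685.
p/(1-p) = 0.7590.
logit = ln(0.7590) = -0.2757.

-0.2757


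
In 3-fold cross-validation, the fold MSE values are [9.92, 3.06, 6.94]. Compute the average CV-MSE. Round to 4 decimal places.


Sum of fold MSEs = 19.9200.
Average = 19.9200 / 3 = 6.6400.

6.6400


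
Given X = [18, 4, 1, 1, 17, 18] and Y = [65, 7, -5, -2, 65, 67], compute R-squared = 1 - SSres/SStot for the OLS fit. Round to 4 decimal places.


The fitted line is Y = -8.2183 + 4.1747*X.
SSres = 16.0542, SStot = 6548.8333.
R^2 = 1 - SSres/SStot = 0.9975.

0.9975


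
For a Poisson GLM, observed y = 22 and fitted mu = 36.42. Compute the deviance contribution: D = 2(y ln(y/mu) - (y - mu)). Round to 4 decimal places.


Compute y*ln(y/mu) = 22*ln(22/36.42) = 22*-0.504076 = -11.089672.
y - mu = -14.42.
D = 2*(-11.089672 - (-14.42)) = 6.660656, which rounds to 6.6607.

6.6607


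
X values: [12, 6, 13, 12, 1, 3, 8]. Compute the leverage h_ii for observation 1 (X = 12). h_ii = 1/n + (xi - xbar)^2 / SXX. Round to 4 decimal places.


n = 7, xbar = 7.8571.
SXX = sum((xi - xbar)^2) = 134.8571.
h = 1/7 + (12 - 7.8571)^2 / 134.8571 = 0.2701.

0.2701


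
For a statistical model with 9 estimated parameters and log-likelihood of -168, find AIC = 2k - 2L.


AIC = 2*9 - 2*(-168).
= 18 + 336 = 354.

354


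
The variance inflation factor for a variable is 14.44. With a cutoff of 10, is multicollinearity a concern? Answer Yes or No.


The threshold is 10.
VIF = 14.44 is >= 10.
Multicollinearity indication: Yes.

Yes


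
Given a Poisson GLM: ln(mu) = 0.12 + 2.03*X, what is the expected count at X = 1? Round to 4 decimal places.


Linear predictor: eta = 0.12 + (2.03)(1) = 2.1500.
Expected count: mu = exp(2.1500) = 8.5849.

8.5849


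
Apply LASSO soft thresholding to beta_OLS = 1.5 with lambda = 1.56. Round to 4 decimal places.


Absolute value: |1.5| = 1.5.
Compare to lambda = 1.56.
Since |beta| <= lambda, the coefficient is set to 0.

0.0000


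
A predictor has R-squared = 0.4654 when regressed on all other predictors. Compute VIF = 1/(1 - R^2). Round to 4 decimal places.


Denominator: 1 - 0.4654 = 0.5346.
VIF = 1 / 0.5346 = 1.8706.

1.8706


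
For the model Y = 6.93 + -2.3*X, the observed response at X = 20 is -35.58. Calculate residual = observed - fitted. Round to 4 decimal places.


Compute yhat = 6.93 + (-2.3)(20) = -39.0700.
Residual = actual - predicted = -35.58 - -39.0700 = 3.4900.

3.4900


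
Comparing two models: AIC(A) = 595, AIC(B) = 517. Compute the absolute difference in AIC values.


|AIC_A - AIC_B| = |595 - 517| = 78.
Model B is preferred (lower AIC).

78


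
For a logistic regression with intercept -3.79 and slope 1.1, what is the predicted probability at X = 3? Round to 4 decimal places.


Compute z = -3.79 + (1.1)(3) = -0.4900.
exp(-z) = 1.6323.
P = 1/(1 + 1.6323) = 0.3799.

0.3799


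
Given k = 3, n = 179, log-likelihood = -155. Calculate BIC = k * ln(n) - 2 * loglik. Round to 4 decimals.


ln(179) = 5.187386.
k * ln(n) = 3 * 5.187386 = 15.562158.
-2L = 310.
BIC = 15.562158 + 310 = 325.562158, which rounds to 325.5622.

325.5622


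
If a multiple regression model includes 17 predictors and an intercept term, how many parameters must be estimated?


Each predictor gets one coefficient, plus one intercept.
Total parameters = 17 + 1 = 18.

18


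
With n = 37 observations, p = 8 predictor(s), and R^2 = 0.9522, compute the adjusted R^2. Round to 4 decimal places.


Plug in: Adj R^2 = 1 - (1 - 0.9522) * 36/28.
= 1 - 0.0478 * 36/28
= 1 - 1.7208 / 28
= 1 - 0.0615 = 0.9385.

0.9385


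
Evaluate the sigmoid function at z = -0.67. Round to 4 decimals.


First, exp(0.6700) = 1.9542.
Then sigma(z) = 1/(1 + 1.9542) = 0.3385.

0.3385


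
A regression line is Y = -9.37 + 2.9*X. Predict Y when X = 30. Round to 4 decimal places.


Substitute X = 30 into the equation:
Y = -9.37 + 2.9 * 30 = -9.37 + 87.0000 = 77.6300.

77.6300


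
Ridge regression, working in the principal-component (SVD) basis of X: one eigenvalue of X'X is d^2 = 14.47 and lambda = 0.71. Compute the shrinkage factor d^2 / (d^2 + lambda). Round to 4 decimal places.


d^2 + lambda = 14.47 + 0.71 = 15.1800.
Shrinkage factor = 14.47/15.1800 = 0.9532.

0.9532


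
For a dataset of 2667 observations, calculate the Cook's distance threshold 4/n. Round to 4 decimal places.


The threshold is 4/n.
4/2667 = 0.0015.

0.0015


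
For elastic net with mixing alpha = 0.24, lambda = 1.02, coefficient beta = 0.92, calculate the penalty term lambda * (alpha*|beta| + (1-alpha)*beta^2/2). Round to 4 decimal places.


L1 component = 0.24 * |0.92| = 0.2208.
L2 component = 0.76 * 0.92^2 / 2 = 0.3216.
Penalty = 1.02 * (0.2208 + 0.3216) = 1.02 * 0.5424 = 0.5533.

0.5533


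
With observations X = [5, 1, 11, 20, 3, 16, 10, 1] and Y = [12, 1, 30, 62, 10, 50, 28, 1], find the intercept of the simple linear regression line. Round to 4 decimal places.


The slope is b1 = 3.1751.
Sample means are xbar = 8.3750 and ybar = 24.2500.
Intercept: b0 = 24.2500 - (3.1751)(8.3750) = -2.3417.

-2.3417


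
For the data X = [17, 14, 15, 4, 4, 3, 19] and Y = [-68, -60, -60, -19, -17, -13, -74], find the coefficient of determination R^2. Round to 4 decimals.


After computing the OLS fit (b0=-2.4761, b1=-3.8640):
SSres = 18.6977, SStot = 4301.7143.
R^2 = 1 - 18.6977/4301.7143 = 0.9957.

0.9957


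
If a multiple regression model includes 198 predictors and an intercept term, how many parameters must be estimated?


Total coefficients = number of predictors + 1 (for the intercept).
= 198 + 1 = 199.

199


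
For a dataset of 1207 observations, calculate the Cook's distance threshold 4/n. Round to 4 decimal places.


Cook's distance cutoff = 4/n = 4/1207.
= 0.0033.

0.0033


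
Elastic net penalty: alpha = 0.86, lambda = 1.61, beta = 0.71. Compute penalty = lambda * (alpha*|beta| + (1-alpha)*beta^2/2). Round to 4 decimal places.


Compute:
L1 = 0.86 * 0.71 = 0.6106.
L2 = 0.14 * 0.71^2 / 2 = 0.0353.
Penalty = 1.61 * (0.6106 + 0.0353) = 1.0399.

1.0399


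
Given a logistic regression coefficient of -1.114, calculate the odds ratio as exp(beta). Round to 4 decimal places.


The odds ratio is computed as:
OR = e^(-1.114) = 0.3282.

0.3282


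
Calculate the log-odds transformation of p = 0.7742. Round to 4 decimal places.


1 - p = 0.2258.
p/(1-p) = 3.4287.
logit = ln(3.4287) = 1.2322.

1.2322


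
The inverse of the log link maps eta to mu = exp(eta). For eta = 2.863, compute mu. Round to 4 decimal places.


mu = exp(eta) = exp(2.863).
= 17.5140.

17.5140


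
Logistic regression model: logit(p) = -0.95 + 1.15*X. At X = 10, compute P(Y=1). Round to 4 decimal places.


Linear predictor: z = -0.95 + 1.15 * 10 = 10.5500.
P = 1/(1 + exp(-10.5500)) = 1/(1 + 0.0000) = 1.0000.

1.0000


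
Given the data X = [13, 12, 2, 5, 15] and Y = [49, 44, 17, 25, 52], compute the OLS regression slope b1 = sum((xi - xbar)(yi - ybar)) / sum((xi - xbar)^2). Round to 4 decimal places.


The sample means are xbar = 9.4000 and ybar = 37.4000.
Compute S_xx = 125.2000 and S_xy = 346.2000.
Slope b1 = S_xy / S_xx = 346.2000 / 125.2000 = 2.7652.

2.7652


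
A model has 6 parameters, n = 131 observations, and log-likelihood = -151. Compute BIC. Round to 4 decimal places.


ln(131) = 4.875197.
k * ln(n) = 6 * 4.875197 = 29.251182.
-2L = 302.
BIC = 29.251182 + 302 = 331.251182, which rounds to 331.2512.

331.2512


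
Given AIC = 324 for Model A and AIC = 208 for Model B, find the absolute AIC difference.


|AIC_A - AIC_B| = |324 - 208| = 116.
Model B is preferred (lower AIC).

116


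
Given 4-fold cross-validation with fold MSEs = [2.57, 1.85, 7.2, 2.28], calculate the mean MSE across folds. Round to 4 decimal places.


Total MSE across folds = 13.9000.
CV-MSE = 13.9000/4 = 3.4750.

3.4750


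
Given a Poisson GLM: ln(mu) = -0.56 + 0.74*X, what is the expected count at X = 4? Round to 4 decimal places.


Compute eta = -0.56 + 0.74 * 4 = 2.4000.
Apply inverse link: mu = e^2.4000 = 11.0232.

11.0232


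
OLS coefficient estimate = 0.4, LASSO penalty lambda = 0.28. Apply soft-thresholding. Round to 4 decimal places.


|beta_OLS| = 0.4.
lambda = 0.28.
Since |beta| > lambda, coefficient = sign(beta)*(|beta| - lambda) = 0.1200.
Result = 0.1200.

0.1200


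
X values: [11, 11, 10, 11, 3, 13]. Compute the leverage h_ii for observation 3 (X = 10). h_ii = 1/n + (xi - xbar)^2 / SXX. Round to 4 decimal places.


Mean of X: xbar = 9.8333.
SXX = 60.8333.
For X = 10: h = 1/6 + (10 - 9.8333)^2/60.8333 = 0.1671.

0.1671


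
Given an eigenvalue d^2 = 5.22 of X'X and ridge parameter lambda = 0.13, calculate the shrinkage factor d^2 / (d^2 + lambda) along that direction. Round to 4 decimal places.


d^2 + lambda = 5.22 + 0.13 = 5.3500.
Shrinkage factor = 5.22/5.3500 = 0.9757.

0.9757


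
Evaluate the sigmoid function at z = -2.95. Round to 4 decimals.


First, exp(2.9500) = 19.1060.
Then sigma(z) = 1/(1 + 19.1060) = 0.0497.

0.0497


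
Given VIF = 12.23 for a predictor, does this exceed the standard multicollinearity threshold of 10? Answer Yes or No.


The threshold is 10.
VIF = 12.23 is >= 10.
Multicollinearity indication: Yes.

Yes


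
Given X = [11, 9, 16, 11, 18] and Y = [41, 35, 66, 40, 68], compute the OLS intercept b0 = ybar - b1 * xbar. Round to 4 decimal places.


First find the slope: b1 = 4.0690.
Means: xbar = 13.0000, ybar = 50.0000.
b0 = ybar - b1 * xbar = 50.0000 - 4.0690 * 13.0000 = -2.8966.

-2.8966


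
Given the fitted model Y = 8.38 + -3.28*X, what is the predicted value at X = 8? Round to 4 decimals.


Substitute X = 8 into the equation:
Y = 8.38 + -3.28 * 8 = 8.38 + -26.2400 = -17.8600.

-17.8600


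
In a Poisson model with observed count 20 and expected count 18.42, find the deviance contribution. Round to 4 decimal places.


y/mu = 20/18.42 = 1.085776 (approx.), and ln(20/18.42) = 0.082295.
y * ln(y/mu) = 20 * 0.082295 = 1.645900.
y - mu = 1.58.
D = 2 * (1.645900 - 1.58) = 0.131800, which rounds to 0.1318.

0.1318


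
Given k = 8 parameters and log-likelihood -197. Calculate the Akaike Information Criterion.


AIC = 2*8 - 2*(-197).
= 16 + 394 = 410.

410


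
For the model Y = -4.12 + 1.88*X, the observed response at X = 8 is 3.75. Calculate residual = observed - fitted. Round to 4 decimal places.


Predicted = -4.12 + 1.88 * 8 = 10.9200.
Residual = 3.75 - 10.9200 = -7.1700.

-7.1700


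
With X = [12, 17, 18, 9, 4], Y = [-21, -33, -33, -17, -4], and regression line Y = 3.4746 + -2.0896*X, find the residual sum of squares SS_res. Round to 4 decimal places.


Compute predicted values, then residuals = yi - yhat_i.
Residuals: [0.6006, -0.9514, 1.1382, -1.6682, 0.8838].
SSres = sum(residual^2) = 6.1254.

6.1254


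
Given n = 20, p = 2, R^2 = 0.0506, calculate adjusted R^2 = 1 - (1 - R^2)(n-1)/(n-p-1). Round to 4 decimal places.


Plug in: Adj R^2 = 1 - (1 - 0.0506) * 19/17.
= 1 - 0.9494 * 19/17
= 1 - 18.0386 / 17
= 1 - 1.0611 = -0.0611.

-0.0611


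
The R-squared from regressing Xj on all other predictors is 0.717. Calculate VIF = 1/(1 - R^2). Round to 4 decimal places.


Using VIF = 1/(1 - R^2_j):
1 - 0.717 = 0.283.
VIF = 3.5336.

3.5336


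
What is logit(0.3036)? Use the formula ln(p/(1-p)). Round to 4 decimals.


1 - p = 0.6964.
p/(1-p) = 0.4360.
logit = ln(0.4360) = -0.8302.

-0.8302


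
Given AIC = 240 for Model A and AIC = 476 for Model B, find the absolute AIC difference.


|AIC_A - AIC_B| = |240 - 476| = 236.
Model A is preferred (lower AIC).

236


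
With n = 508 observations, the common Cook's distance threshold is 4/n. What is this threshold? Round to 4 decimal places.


Using the rule of thumb:
Threshold = 4 / 508 = 0.0079.

0.0079


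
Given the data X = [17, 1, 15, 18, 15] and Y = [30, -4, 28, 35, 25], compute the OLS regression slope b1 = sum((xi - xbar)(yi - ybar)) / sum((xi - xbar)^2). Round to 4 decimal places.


The sample means are xbar = 13.2000 and ybar = 22.8000.
Compute S_xx = 192.8000 and S_xy = 426.2000.
Slope b1 = S_xy / S_xx = 426.2000 / 192.8000 = 2.2106.

2.2106


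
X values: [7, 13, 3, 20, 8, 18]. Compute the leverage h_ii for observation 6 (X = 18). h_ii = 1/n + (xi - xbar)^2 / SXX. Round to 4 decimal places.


Compute xbar = 11.5000 with n = 6 observations.
SXX = 221.5000.
Leverage = 1/6 + (18 - 11.5000)^2/221.5000 = 0.3574.

0.3574


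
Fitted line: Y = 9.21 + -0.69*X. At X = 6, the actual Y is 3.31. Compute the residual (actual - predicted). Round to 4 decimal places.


Compute yhat = 9.21 + (-0.69)(6) = 5.0700.
Residual = actual - predicted = 3.31 - 5.0700 = -1.7600.

-1.7600


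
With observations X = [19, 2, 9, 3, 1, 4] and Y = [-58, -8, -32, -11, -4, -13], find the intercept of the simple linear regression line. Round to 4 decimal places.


The slope is b1 = -3.0130.
Sample means are xbar = 6.3333 and ybar = -21.0000.
Intercept: b0 = -21.0000 - (-3.0130)(6.3333) = -1.9179.

-1.9179


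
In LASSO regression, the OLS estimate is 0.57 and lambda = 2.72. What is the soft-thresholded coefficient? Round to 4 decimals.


|beta_OLS| = 0.57.
lambda = 2.72.
Since |beta| <= lambda, the coefficient is set to 0.
Result = 0.0000.

0.0000


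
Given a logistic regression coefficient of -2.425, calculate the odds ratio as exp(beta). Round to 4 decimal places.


exp(-2.425) = 0.0885.
So the odds ratio is 0.0885.

0.0885


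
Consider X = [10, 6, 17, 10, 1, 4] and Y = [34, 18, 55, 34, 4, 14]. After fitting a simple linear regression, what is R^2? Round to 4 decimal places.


Fit the OLS line: b0 = 0.6266, b1 = 3.2342.
SSres = 6.8354.
SStot = 1659.5000.
R^2 = 1 - 6.8354/1659.5000 = 0.9959.

0.9959


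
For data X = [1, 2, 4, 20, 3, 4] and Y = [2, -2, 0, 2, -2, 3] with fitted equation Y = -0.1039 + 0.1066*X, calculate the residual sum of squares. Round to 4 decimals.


Predicted values from Y = -0.1039 + 0.1066*X.
Residuals: [1.9973, -2.1093, -0.3225, -0.0281, -2.2159, 2.6775].
SSres = 20.6224.

20.6224


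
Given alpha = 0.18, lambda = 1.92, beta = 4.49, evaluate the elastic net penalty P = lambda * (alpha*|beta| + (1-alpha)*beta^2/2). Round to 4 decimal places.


alpha * |beta| = 0.18 * 4.49 = 0.8082.
(1-alpha) * beta^2/2 = 0.82 * 20.1601/2 = 8.2656.
Total = 1.92 * (0.8082 + 8.2656) = 17.4218.

17.4218


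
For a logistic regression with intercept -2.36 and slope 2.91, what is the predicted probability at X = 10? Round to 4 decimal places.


Compute z = -2.36 + (2.91)(10) = 26.7400.
exp(-z) = 0.0000.
P = 1/(1 + 0.0000) = 1.0000.

1.0000


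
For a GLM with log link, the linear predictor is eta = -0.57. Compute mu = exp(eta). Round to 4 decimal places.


Apply the inverse link:
mu = e^-0.57 = 0.5655.

0.5655


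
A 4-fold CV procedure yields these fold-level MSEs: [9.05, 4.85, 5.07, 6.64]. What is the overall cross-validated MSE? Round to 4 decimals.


Add all fold MSEs: 25.6100.
Divide by k = 4: 25.6100/4 = 6.4025.

6.4025


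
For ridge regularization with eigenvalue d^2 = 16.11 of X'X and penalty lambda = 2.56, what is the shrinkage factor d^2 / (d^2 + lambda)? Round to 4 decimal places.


d^2 + lambda = 16.11 + 2.56 = 18.6700.
Shrinkage factor = 16.11/18.6700 = 0.8629.

0.8629


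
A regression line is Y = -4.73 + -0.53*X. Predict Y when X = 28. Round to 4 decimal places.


Plug X = 28 into Y = -4.73 + -0.53*X:
Y = -4.73 + -14.8400 = -19.5700.

-19.5700


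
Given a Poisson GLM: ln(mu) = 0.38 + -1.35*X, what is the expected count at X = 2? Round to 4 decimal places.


Linear predictor: eta = 0.38 + (-1.35)(2) = -2.3200.
Expected count: mu = exp(-2.3200) = 0.0983.

0.0983


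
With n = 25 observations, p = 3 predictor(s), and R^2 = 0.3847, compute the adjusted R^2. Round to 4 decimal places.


Adjusted R^2 = 1 - (1 - R^2) * (n-1)/(n-p-1).
(1 - R^2) = 0.6153.
(n-1)/(n-p-1) = 24/21.
(1 - R^2) * (n-1) = 0.6153 * 24 = 14.7672.
Divide by (n-p-1): 14.7672 / 21 = 0.7032.
Adj R^2 = 1 - 0.7032 = 0.2968.

0.2968


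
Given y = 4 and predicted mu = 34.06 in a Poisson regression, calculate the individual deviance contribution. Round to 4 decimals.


y/mu = 4/34.06 = 0.117440 (approx.), and ln(4/34.06) = -2.141829.
y * ln(y/mu) = 4 * -2.141829 = -8.567316.
y - mu = -30.06.
D = 2 * (-8.567316 - -30.06) = 42.985368, which rounds to 42.9854.

42.9854


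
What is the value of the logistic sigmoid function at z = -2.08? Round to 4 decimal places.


Compute exp(2.0800) = 8.0045.
Sigmoid = 1 / (1 + 8.0045) = 1 / 9.0045 = 0.1111.

0.1111


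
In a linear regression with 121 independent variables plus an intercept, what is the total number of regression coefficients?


Total coefficients = number of predictors + 1 (for the intercept).
= 121 + 1 = 122.

122


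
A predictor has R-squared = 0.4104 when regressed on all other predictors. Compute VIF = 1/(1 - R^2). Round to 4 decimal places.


Using VIF = 1/(1 - R^2_j):
1 - 0.4104 = 0.5896.
VIF = 1.6961.

1.6961


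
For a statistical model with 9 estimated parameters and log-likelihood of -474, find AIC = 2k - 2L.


AIC = 2*9 - 2*(-474).
= 18 + 948 = 966.

966


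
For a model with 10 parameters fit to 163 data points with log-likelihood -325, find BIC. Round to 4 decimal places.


k * ln(n) = 10 * ln(163) = 10 * 5.093750 = 50.937500.
-2 * loglik = -2 * (-325) = 650.
BIC = 50.937500 + 650 = 700.937500, which rounds to 700.9375.

700.9375


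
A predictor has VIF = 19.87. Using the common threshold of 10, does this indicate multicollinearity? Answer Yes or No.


The threshold is 10.
VIF = 19.87 is >= 10.
Multicollinearity indication: Yes.

Yes


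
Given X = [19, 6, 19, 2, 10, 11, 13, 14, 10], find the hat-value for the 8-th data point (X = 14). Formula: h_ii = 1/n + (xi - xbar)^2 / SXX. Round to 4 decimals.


Mean of X: xbar = 11.5556.
SXX = 246.2222.
For X = 14: h = 1/9 + (14 - 11.5556)^2/246.2222 = 0.1354.

0.1354


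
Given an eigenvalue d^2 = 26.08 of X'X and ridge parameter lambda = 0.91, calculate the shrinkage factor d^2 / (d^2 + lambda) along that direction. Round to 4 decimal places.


Compute the denominator: 26.08 + 0.91 = 26.9900.
Shrinkage factor = 26.08 / 26.9900 = 0.9663.

0.9663


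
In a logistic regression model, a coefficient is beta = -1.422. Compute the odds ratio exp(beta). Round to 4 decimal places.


The odds ratio is computed as:
OR = e^(-1.422) = 0.2412.

0.2412


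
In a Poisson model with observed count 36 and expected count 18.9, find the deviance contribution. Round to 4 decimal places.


First: ln(36/18.9) = 0.644357.
Then: 36 * 0.644357 = 23.196852.
y - mu = 36 - 18.9 = 17.1.
D = 2(23.196852 - 17.1) = 12.193704, which rounds to 12.1937.

12.1937


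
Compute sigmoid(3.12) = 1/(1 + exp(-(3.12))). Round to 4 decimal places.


First, exp(-3.1200) = 0.0442.
Then sigma(z) = 1/(1 + 0.0442) = 0.9577.

0.9577


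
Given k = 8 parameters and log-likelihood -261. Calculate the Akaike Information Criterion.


AIC = 2k - 2*loglik = 2(8) - 2(-261).
= 16 + 522 = 538.

538


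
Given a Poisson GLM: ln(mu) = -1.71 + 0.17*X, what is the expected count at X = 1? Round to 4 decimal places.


Linear predictor: eta = -1.71 + (0.17)(1) = -1.5400.
Expected count: mu = exp(-1.5400) = 0.2144.

0.2144


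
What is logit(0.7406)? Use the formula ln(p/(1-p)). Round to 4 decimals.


Compute the odds: 0.7406/0.2594 = 2.8551.
Take the natural log: ln(2.8551) = 1.0491.

1.0491


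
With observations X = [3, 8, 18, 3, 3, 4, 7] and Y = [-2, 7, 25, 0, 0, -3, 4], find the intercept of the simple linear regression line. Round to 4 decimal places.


The slope is b1 = 1.7572.
Sample means are xbar = 6.5714 and ybar = 4.4286.
Intercept: b0 = 4.4286 - (1.7572)(6.5714) = -7.1190.

-7.1190


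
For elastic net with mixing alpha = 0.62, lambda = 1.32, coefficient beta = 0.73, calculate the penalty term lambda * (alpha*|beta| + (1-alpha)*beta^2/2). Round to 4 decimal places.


alpha * |beta| = 0.62 * 0.73 = 0.4526.
(1-alpha) * beta^2/2 = 0.38 * 0.5329/2 = 0.1013.
Total = 1.32 * (0.4526 + 0.1013) = 0.7311.

0.7311


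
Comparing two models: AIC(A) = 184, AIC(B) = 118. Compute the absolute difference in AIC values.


Absolute difference = |184 - 118| = 66.
The model with lower AIC (B) is preferred.

66


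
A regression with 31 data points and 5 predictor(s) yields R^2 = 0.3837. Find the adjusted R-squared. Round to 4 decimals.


Adjusted R^2 = 1 - (1 - R^2) * (n-1)/(n-p-1).
(1 - R^2) = 0.6163.
(n-1)/(n-p-1) = 30/25.
(1 - R^2) * (n-1) = 0.6163 * 30 = 18.4890.
Divide by (n-p-1): 18.4890 / 25 = 0.7396.
Adj R^2 = 1 - 0.7396 = 0.2604.

0.2604


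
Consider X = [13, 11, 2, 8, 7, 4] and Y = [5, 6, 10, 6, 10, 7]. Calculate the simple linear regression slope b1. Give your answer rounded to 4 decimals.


First compute the means: xbar = 7.5000, ybar = 7.3333.
Then S_xx = sum((xi - xbar)^2) = 85.5000.
S_xy = sum((xi - xbar)(yi - ybar)) = -33.0000.
b1 = S_xy / S_xx = -33.0000 / 85.5000 = -0.3860.

-0.3860


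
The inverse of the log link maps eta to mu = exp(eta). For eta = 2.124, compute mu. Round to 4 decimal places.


Apply the inverse link:
mu = e^2.124 = 8.3645.

8.3645


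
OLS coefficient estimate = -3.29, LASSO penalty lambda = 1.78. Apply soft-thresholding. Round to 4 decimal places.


Check: |-3.29| = 3.29 vs lambda = 1.78.
Since |beta| > lambda, coefficient = sign(beta)*(|beta| - lambda) = -1.5100.
Soft-thresholded coefficient = -1.5100.

-1.5100


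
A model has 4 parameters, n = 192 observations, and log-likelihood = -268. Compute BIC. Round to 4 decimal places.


ln(192) = 5.257495.
k * ln(n) = 4 * 5.257495 = 21.029980.
-2L = 536.
BIC = 21.029980 + 536 = 557.029980, which rounds to 557.0300.

557.0300


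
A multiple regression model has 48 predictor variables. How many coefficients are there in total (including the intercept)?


Total coefficients = number of predictors + 1 (for the intercept).
= 48 + 1 = 49.

49


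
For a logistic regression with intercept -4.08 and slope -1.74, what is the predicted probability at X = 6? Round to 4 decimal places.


Compute z = -4.08 + (-1.74)(6) = -14.5200.
exp(-z) = 2022813.6576.
P = 1/(1 + 2022813.6576) = 0.0000.

0.0000


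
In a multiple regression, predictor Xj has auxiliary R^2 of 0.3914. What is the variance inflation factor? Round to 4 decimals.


VIF = 1 / (1 - 0.3914).
= 1 / 0.6086 = 1.6431.

1.6431


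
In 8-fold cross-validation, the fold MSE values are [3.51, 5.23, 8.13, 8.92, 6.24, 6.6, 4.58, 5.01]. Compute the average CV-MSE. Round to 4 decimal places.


Add all fold MSEs: 48.2200.
Divide by k = 8: 48.2200/8 = 6.0275.

6.0275


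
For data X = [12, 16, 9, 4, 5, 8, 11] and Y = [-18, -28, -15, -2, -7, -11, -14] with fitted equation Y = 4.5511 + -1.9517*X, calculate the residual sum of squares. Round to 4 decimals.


For each point, residual = actual - predicted.
Residuals: [0.8693, -1.3239, -1.9858, 1.2557, -1.7926, 0.0625, 2.9176].
Sum of squared residuals = 19.7583.

19.7583


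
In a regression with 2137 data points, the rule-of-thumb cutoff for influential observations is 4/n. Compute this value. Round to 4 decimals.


The threshold is 4/n.
4/2137 = 0.0019.

0.0019


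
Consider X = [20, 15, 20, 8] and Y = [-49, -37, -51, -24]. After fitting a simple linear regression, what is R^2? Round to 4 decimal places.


After computing the OLS fit (b0=-5.8605, b1=-2.1835):
SSres = 5.4935, SStot = 466.7500.
R^2 = 1 - 5.4935/466.7500 = 0.9882.

0.9882


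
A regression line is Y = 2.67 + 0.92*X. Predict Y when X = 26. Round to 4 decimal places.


Plug X = 26 into Y = 2.67 + 0.92*X:
Y = 2.67 + 23.9200 = 26.5900.

26.5900


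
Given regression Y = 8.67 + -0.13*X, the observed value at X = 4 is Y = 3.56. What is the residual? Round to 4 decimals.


Compute yhat = 8.67 + (-0.13)(4) = 8.1500.
Residual = actual - predicted = 3.56 - 8.1500 = -4.5900.

-4.5900


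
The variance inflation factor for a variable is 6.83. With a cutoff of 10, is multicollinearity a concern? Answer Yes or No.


Compare VIF = 6.83 to the threshold of 10.
6.83 < 10, so the answer is No.

No


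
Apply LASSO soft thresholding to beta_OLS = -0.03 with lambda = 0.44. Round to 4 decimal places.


Check: |-0.03| = 0.03 vs lambda = 0.44.
Since |beta| <= lambda, the coefficient is set to 0.
Soft-thresholded coefficient = 0.0000.

0.0000


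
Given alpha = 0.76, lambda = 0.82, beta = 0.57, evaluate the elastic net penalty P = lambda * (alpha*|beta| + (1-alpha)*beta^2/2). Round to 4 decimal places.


L1 component = 0.76 * |0.57| = 0.4332.
L2 component = 0.24 * 0.57^2 / 2 = 0.0390.
Penalty = 0.82 * (0.4332 + 0.0390) = 0.82 * 0.4722 = 0.3872.

0.3872


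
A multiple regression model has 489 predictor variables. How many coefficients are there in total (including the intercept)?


Including the intercept, the model has 489 predictor coefficients + 1 intercept.
Total = 490.

490


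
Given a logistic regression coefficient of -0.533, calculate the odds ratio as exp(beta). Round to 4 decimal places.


Odds ratio = exp(beta) = exp(-0.533).
= 0.5868.

0.5868


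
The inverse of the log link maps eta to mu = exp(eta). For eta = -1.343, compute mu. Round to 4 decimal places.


The inverse log link gives:
mu = exp(-1.343) = 0.2611.

0.2611


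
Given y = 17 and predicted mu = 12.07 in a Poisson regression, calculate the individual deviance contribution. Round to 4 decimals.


y/mu = 17/12.07 = 1.408451 (approx.), and ln(17/12.07) = 0.342490.
y * ln(y/mu) = 17 * 0.342490 = 5.822330.
y - mu = 4.93.
D = 2 * (5.822330 - 4.93) = 1.784660, which rounds to 1.7847.

1.7847


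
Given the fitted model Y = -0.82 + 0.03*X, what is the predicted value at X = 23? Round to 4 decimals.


Substitute X = 23 into the equation:
Y = -0.82 + 0.03 * 23 = -0.82 + 0.6900 = -0.1300.

-0.1300


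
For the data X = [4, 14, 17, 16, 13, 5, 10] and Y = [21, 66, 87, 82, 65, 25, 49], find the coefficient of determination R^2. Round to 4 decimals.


Fit the OLS line: b0 = -0.2832, b1 = 5.0251.
SSres = 25.8996.
SStot = 4051.7143.
R^2 = 1 - 25.8996/4051.7143 = 0.9936.

0.9936


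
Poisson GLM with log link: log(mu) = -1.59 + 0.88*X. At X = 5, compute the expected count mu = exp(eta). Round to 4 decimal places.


eta = -1.59 + 0.88 * 5 = 2.8100.
mu = exp(2.8100) = 16.6099.

16.6099


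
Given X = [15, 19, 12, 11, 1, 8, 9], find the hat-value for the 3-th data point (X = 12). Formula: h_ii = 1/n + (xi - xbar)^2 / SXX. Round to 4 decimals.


n = 7, xbar = 10.7143.
SXX = sum((xi - xbar)^2) = 193.4286.
h = 1/7 + (12 - 10.7143)^2 / 193.4286 = 0.1514.

0.1514


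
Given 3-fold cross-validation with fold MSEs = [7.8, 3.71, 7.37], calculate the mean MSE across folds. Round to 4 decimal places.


Add all fold MSEs: 18.8800.
Divide by k = 3: 18.8800/3 = 6.2933.

6.2933


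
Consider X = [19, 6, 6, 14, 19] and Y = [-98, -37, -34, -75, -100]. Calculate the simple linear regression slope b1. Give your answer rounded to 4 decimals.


The sample means are xbar = 12.8000 and ybar = -68.8000.
Compute S_xx = 170.8000 and S_xy = -834.8000.
Slope b1 = S_xy / S_xx = -834.8000 / 170.8000 = -4.8876.

-4.8876


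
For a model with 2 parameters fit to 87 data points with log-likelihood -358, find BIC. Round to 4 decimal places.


Compute k*ln(n) = 2*ln(87) = 2*4.465908 = 8.931816.
Then -2*loglik = 716.
BIC = 8.931816 + 716 = 724.931816, which rounds to 724.9318.

724.9318


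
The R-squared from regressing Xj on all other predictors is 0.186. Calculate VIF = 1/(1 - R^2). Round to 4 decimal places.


Denominator: 1 - 0.186 = 0.814.
VIF = 1 / 0.814 = 1.2285.

1.2285


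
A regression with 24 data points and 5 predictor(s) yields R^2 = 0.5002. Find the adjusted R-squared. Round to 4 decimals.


Adjusted R^2 = 1 - (1 - R^2) * (n-1)/(n-p-1).
(1 - R^2) = 0.4998.
(n-1)/(n-p-1) = 23/18.
(1 - R^2) * (n-1) = 0.4998 * 23 = 11.4954.
Divide by (n-p-1): 11.4954 / 18 = 0.6386.
Adj R^2 = 1 - 0.6386 = 0.3614.

0.3614


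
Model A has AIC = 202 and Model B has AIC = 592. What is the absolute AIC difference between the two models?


|AIC_A - AIC_B| = |202 - 592| = 390.
Model A is preferred (lower AIC).

390


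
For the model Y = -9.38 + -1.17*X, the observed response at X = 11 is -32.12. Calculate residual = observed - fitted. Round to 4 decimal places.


Fitted value at X = 11 is yhat = -9.38 + -1.17*11 = -22.2500.
Residual = -32.12 - -22.2500 = -9.8700.

-9.8700


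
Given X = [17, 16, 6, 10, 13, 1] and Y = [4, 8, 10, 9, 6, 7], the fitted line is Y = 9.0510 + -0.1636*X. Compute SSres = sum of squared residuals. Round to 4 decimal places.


Compute predicted values, then residuals = yi - yhat_i.
Residuals: [-2.2698, 1.5666, 1.9306, 1.5850, -0.9242, -1.8874].
SSres = sum(residual^2) = 18.2621.

18.2621


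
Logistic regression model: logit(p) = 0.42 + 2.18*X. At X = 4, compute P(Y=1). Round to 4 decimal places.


z = 0.42 + 2.18 * 4 = 9.1400.
Sigmoid: P = 1 / (1 + exp(-9.1400)) = 0.9999.

0.9999


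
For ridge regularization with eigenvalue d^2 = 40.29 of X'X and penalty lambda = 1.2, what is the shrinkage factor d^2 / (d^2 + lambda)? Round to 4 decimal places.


Compute the denominator: 40.29 + 1.2 = 41.4900.
Shrinkage factor = 40.29 / 41.4900 = 0.9711.

0.9711


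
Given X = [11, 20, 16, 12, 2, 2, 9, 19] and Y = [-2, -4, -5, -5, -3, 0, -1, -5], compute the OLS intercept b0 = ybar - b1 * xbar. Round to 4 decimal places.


The slope is b1 = -0.2013.
Sample means are xbar = 11.3750 and ybar = -3.1250.
Intercept: b0 = -3.1250 - (-0.2013)(11.3750) = -0.8348.

-0.8348
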